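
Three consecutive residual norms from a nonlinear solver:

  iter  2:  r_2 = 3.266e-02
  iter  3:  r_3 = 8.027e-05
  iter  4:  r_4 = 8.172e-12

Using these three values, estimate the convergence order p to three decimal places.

p ≈ ln(r_4/r_3) / ln(r_3/r_2)
  = ln(8.172e-12/8.027e-05) / ln(8.027e-05/3.266e-02)
  = ln(1.01806e-07) / ln(0.00245775)
  = -16.100197 / -6.008509 ≈ 2.679566

2.680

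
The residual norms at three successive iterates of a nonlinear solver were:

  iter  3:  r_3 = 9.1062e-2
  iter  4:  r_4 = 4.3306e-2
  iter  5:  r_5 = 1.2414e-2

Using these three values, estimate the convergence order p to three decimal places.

1.681

p ≈ ln(r_5/r_4) / ln(r_4/r_3)
  = ln(1.2414e-2/4.3306e-2) / ln(4.3306e-2/9.1062e-2)
  = ln(0.286658) / ln(0.475566)
  = -1.249465 / -0.743250 ≈ 1.681083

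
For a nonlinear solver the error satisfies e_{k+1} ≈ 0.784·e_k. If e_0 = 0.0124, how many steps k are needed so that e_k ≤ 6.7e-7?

41

After k steps, e_k ≈ 0.0124·0.784^k.
Need 0.784^k ≤ 6.7e-7/0.0124 = 5.40323e-05.
k ≥ ln(5.40323e-05)/ln(0.784) = -9.8259/-0.24335 = 40.378.
Smallest integer k = 41.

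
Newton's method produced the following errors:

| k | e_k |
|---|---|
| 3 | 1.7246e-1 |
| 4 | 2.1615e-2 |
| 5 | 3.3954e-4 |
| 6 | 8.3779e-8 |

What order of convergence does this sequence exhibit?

Consecutive ratios: e_6/e_5 = 8.3779e-8/3.3954e-4 = 0.000246743, e_5/e_4 = 3.3954e-4/2.1615e-2 = 0.0157085.
p ≈ ln(0.000246743)/ln(0.0157085) = -8.3072/-4.1536 ≈ 2.00.
So the convergence is quadratic (order 2).

2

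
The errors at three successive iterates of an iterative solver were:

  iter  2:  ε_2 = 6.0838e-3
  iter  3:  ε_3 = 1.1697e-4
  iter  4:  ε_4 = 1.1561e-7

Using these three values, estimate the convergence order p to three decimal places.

1.751

p ≈ ln(ε_4/ε_3) / ln(ε_3/ε_2)
  = ln(1.1561e-7/1.1697e-4) / ln(1.1697e-4/6.0838e-3)
  = ln(0.000988373) / ln(0.0192265)
  = -6.919450 / -3.951466 ≈ 1.751110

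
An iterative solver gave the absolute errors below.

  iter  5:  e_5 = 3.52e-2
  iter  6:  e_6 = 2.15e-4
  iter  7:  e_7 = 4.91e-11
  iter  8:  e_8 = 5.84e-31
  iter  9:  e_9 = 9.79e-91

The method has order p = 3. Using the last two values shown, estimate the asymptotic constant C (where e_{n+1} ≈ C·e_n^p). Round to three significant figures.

C ≈ e_9 / e_8^3
  = 9.79e-91 / (5.84e-31)^3
  = 9.79e-91 / 1.99177e-91 ≈ 4.9152

4.92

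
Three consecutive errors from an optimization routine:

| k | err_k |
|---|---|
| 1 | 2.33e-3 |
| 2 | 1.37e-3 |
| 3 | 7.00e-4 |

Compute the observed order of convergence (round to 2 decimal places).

p ≈ ln(err_3/err_2) / ln(err_2/err_1)
  = ln(7.00e-4/1.37e-3) / ln(1.37e-3/2.33e-3)
  = ln(0.510949) / ln(0.587983)
  = -0.67149 / -0.53106 ≈ 1.26443

1.26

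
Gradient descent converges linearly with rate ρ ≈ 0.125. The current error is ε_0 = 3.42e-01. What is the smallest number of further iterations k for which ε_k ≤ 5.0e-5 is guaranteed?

After k steps, ε_k ≈ 3.42e-01·0.125^k.
Need 0.125^k ≤ 5.0e-5/3.42e-01 = 0.000146199.
k ≥ ln(0.000146199)/ln(0.125) = -8.8305/-2.07944 = 4.247.
Smallest integer k = 5.

5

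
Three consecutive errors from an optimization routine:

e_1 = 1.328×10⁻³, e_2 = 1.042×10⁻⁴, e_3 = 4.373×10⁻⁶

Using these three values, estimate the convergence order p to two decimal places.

p ≈ ln(e_3/e_2) / ln(e_2/e_1)
  = ln(4.373×10⁻⁶/1.042×10⁻⁴) / ln(1.042×10⁻⁴/1.328×10⁻³)
  = ln(0.0419674) / ln(0.0784639)
  = -3.17086 / -2.54512 ≈ 1.24586

1.25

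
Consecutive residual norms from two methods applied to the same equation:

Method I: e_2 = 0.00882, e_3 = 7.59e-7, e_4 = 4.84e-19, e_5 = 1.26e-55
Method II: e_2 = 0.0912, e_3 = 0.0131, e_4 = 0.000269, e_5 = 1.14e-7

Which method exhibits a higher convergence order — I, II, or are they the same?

I

Method I: p ≈ ln(1.26e-55/4.84e-19)/ln(4.84e-19/7.59e-7) ≈ 3.00.
Method II: p ≈ ln(1.14e-7/0.000269)/ln(0.000269/0.0131) ≈ 2.00.
Method I has the higher order (≈3.0 vs ≈2.0).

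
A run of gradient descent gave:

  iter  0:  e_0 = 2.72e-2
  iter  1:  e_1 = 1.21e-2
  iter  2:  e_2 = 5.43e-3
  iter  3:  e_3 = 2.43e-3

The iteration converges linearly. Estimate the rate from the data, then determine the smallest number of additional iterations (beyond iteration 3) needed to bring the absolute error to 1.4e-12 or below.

27

Rate ρ ≈ e_3/e_2 = 2.43e-3/5.43e-3 = 0.4475.
After j more steps, e_{3+j} ≈ 2.43e-3·ρ^j; need ρ^j ≤ 1.4e-12/2.43e-3 = 5.76132e-10.
j ≥ ln(5.76132e-10)/ln(0.4475) = -21.2747/-0.80408 = 26.458.
So 27 more iterations are needed.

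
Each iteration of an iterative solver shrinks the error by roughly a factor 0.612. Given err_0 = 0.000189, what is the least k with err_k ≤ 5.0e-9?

After k steps, err_k ≈ 0.000189·0.612^k.
Need 0.612^k ≤ 5.0e-9/0.000189 = 2.6455e-05.
k ≥ ln(2.6455e-05)/ln(0.612) = -10.5401/-0.49102 = 21.466.
Smallest integer k = 22.

22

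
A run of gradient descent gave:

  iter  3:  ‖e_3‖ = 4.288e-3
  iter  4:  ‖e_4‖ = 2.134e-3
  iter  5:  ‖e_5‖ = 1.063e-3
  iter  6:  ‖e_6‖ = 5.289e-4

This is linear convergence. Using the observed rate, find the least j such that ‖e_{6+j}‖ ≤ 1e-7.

13

Rate ρ ≈ ‖e_6‖/‖e_5‖ = 5.289e-4/1.063e-3 = 0.4976.
After j more steps, ‖e_{6+j}‖ ≈ 5.289e-4·ρ^j; need ρ^j ≤ 1e-7/5.289e-4 = 0.000189072.
j ≥ ln(0.000189072)/ln(0.4976) = -8.5734/-0.69796 = 12.284.
So 13 more iterations are needed.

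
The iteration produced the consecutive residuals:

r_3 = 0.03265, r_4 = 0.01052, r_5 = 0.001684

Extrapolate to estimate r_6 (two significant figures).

8.7e-5

First estimate the order: p ≈ ln(r_5/r_4) / ln(r_4/r_3) = ln(0.001684/0.01052)/ln(0.01052/0.03265) = ln(0.160076)/ln(0.322205) ≈ 1.6177.
Then r_6 ≈ r_5·(r_5/r_4)^p = 0.001684·(0.160076)^1.6177 = 0.001684·0.0516224 ≈ 8.693e-05.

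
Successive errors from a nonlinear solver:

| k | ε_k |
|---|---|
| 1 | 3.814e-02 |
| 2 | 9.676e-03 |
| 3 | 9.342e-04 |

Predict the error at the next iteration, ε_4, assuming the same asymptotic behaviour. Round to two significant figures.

1.7e-5

First estimate the order: p ≈ ln(ε_3/ε_2) / ln(ε_2/ε_1) = ln(9.342e-04/9.676e-03)/ln(9.676e-03/3.814e-02) = ln(0.0965482)/ln(0.253697) ≈ 1.7044.
Then ε_4 ≈ ε_3·(ε_3/ε_2)^p = 9.342e-04·(0.0965482)^1.7044 = 9.342e-04·0.0186036 ≈ 1.738e-05.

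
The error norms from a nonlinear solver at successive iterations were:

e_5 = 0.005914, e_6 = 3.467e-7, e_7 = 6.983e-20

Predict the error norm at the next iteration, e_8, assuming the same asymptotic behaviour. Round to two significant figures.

First estimate the order: p ≈ ln(e_7/e_6) / ln(e_6/e_5) = ln(6.983e-20/3.467e-7)/ln(3.467e-7/0.005914) = ln(2.01413e-13)/ln(5.86236e-05) ≈ 3.0000.
Then e_8 ≈ e_7·(e_7/e_6)^p = 6.983e-20·(2.01413e-13)^3.0000 = 6.983e-20·8.17076e-39 ≈ 5.706e-58.

5.7e-58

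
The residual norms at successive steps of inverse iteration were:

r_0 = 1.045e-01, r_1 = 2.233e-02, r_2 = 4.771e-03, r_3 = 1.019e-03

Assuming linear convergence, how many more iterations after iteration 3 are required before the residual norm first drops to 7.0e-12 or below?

Rate ρ ≈ r_3/r_2 = 1.019e-03/4.771e-03 = 0.2136.
After j more steps, r_{3+j} ≈ 1.019e-03·ρ^j; need ρ^j ≤ 7.0e-12/1.019e-03 = 6.86948e-09.
j ≥ ln(6.86948e-09)/ln(0.2136) = -18.7962/-1.54365 = 12.176.
So 13 more iterations are needed.

13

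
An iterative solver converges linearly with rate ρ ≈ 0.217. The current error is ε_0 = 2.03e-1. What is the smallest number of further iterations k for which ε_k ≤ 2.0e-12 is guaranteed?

After k steps, ε_k ≈ 2.03e-1·0.217^k.
Need 0.217^k ≤ 2.0e-12/2.03e-1 = 9.85222e-12.
k ≥ ln(9.85222e-12)/ln(0.217) = -25.3433/-1.52786 = 16.587.
Smallest integer k = 17.

17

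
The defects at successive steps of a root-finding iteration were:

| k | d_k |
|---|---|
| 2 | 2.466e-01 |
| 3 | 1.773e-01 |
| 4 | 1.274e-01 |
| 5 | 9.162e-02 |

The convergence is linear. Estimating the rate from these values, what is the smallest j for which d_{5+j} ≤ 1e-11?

Rate ρ ≈ d_5/d_4 = 9.162e-02/1.274e-01 = 0.7192.
After j more steps, d_{5+j} ≈ 9.162e-02·ρ^j; need ρ^j ≤ 1e-11/9.162e-02 = 1.09146e-10.
j ≥ ln(1.09146e-10)/ln(0.7192) = -22.9383/-0.32962 = 69.590.
So 70 more iterations are needed.

70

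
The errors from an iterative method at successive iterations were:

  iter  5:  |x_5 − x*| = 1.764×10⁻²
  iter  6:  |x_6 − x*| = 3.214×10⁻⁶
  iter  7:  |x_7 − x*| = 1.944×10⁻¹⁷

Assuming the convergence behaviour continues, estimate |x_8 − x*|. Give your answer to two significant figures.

4.3e-51

First estimate the order: p ≈ ln(|x_7 − x*|/|x_6 − x*|) / ln(|x_6 − x*|/|x_5 − x*|) = ln(1.944×10⁻¹⁷/3.214×10⁻⁶)/ln(3.214×10⁻⁶/1.764×10⁻²) = ln(6.04854e-12)/ln(0.0001822) ≈ 3.0000.
Then |x_8 − x*| ≈ |x_7 − x*|·(|x_7 − x*|/|x_6 − x*|)^p = 1.944×10⁻¹⁷·(6.04854e-12)^3.0000 = 1.944×10⁻¹⁷·2.21285e-34 ≈ 4.302e-51.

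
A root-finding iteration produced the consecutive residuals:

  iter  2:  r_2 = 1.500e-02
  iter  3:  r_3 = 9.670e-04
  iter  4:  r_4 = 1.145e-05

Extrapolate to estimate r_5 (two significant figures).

8.7e-9

First estimate the order: p ≈ ln(r_4/r_3) / ln(r_3/r_2) = ln(1.145e-05/9.670e-04)/ln(9.670e-04/1.500e-02) = ln(0.0118407)/ln(0.0644667) ≈ 1.6181.
Then r_5 ≈ r_4·(r_4/r_3)^p = 1.145e-05·(0.0118407)^1.6181 = 1.145e-05·0.000763013 ≈ 8.736e-09.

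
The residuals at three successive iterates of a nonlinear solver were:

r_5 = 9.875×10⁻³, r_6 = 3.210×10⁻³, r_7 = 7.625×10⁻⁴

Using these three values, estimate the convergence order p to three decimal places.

p ≈ ln(r_7/r_6) / ln(r_6/r_5)
  = ln(7.625×10⁻⁴/3.210×10⁻³) / ln(3.210×10⁻³/9.875×10⁻³)
  = ln(0.237539) / ln(0.325063)
  = -1.437423 / -1.123736 ≈ 1.279147

1.279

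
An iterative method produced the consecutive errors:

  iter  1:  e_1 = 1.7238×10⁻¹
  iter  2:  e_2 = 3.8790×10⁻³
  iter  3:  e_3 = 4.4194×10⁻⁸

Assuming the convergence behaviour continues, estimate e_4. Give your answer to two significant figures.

First estimate the order: p ≈ ln(e_3/e_2) / ln(e_2/e_1) = ln(4.4194×10⁻⁸/3.8790×10⁻³)/ln(3.8790×10⁻³/1.7238×10⁻¹) = ln(1.13931e-05)/ln(0.0225026) ≈ 3.0000.
Then e_4 ≈ e_3·(e_3/e_2)^p = 4.4194×10⁻⁸·(1.13931e-05)^3.0000 = 4.4194×10⁻⁸·1.47886e-15 ≈ 6.536e-23.

6.5e-23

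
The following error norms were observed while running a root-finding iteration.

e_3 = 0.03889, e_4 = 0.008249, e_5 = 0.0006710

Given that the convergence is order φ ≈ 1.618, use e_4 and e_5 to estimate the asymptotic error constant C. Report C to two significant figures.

1.6

C ≈ e_5 / e_4^1.618
  = 0.0006710 / (0.008249)^1.618
  = 0.0006710 / 0.000425341 ≈ 1.5776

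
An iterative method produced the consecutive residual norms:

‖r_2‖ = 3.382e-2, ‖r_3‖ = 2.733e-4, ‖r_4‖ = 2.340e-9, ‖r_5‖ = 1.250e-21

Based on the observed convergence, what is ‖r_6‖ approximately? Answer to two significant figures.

First estimate the order: p ≈ ln(‖r_5‖/‖r_4‖) / ln(‖r_4‖/‖r_3‖) = ln(1.250e-21/2.340e-9)/ln(2.340e-9/2.733e-4) = ln(5.34188e-13)/ln(8.56202e-06) ≈ 2.4218.
Then ‖r_6‖ ≈ ‖r_5‖·(‖r_5‖/‖r_4‖)^p = 1.250e-21·(5.34188e-13)^2.4218 = 1.250e-21·1.90077e-30 ≈ 2.376e-51.

2.4e-51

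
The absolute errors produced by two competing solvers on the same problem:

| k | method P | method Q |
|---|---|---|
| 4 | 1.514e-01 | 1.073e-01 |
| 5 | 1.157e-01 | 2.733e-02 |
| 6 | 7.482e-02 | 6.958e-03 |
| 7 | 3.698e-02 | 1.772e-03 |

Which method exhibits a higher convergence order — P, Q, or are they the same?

Method P: p ≈ ln(3.698e-02/7.482e-02)/ln(7.482e-02/1.157e-01) ≈ 1.62.
Method Q: p ≈ ln(1.772e-03/6.958e-03)/ln(6.958e-03/2.733e-02) ≈ 1.00.
Method P has the higher order (≈1.6 vs ≈1.0).

P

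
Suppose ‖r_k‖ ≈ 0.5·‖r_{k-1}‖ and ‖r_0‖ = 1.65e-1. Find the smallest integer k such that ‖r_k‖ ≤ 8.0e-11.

After k steps, ‖r_k‖ ≈ 1.65e-1·0.5^k.
Need 0.5^k ≤ 8.0e-11/1.65e-1 = 4.84848e-10.
k ≥ ln(4.84848e-10)/ln(0.5) = -21.4472/-0.69315 = 30.942.
Smallest integer k = 31.

31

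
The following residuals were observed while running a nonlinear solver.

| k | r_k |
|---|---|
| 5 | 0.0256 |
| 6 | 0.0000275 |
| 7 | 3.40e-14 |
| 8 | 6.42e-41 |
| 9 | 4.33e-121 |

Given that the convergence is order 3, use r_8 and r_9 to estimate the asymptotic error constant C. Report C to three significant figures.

1.64

C ≈ r_9 / r_8^3
  = 4.33e-121 / (6.42e-41)^3
  = 4.33e-121 / 2.64609e-121 ≈ 1.6364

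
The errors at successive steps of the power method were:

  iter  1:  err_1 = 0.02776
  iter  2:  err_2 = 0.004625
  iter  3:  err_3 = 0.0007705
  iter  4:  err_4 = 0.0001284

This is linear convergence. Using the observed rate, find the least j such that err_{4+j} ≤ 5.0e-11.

9

Rate ρ ≈ err_4/err_3 = 0.0001284/0.0007705 = 0.1666.
After j more steps, err_{4+j} ≈ 0.0001284·ρ^j; need ρ^j ≤ 5.0e-11/0.0001284 = 3.89408e-07.
j ≥ ln(3.89408e-07)/ln(0.1666) = -14.7586/-1.79216 = 8.235.
So 9 more iterations are needed.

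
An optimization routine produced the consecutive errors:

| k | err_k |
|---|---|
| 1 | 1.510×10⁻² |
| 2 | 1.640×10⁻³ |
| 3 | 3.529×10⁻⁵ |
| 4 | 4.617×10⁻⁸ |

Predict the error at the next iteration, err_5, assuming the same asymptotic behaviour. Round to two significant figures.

First estimate the order: p ≈ ln(err_4/err_3) / ln(err_3/err_2) = ln(4.617×10⁻⁸/3.529×10⁻⁵)/ln(3.529×10⁻⁵/1.640×10⁻³) = ln(0.0013083)/ln(0.0215183) ≈ 1.7294.
Then err_5 ≈ err_4·(err_4/err_3)^p = 4.617×10⁻⁸·(0.0013083)^1.7294 = 4.617×10⁻⁸·1.03189e-05 ≈ 4.764e-13.

4.8e-13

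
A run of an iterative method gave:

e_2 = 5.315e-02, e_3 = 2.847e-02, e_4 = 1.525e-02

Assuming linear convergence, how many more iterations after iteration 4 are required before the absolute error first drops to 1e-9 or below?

27

Rate ρ ≈ e_4/e_3 = 1.525e-02/2.847e-02 = 0.5357.
After j more steps, e_{4+j} ≈ 1.525e-02·ρ^j; need ρ^j ≤ 1e-9/1.525e-02 = 6.55738e-08.
j ≥ ln(6.55738e-08)/ln(0.5357) = -16.5401/-0.62418 = 26.499.
So 27 more iterations are needed.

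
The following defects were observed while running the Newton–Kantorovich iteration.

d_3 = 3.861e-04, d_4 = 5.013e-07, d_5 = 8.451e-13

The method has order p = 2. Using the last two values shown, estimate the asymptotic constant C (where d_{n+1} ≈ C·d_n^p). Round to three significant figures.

C ≈ d_5 / d_4^2
  = 8.451e-13 / (5.013e-07)^2
  = 8.451e-13 / 2.51302e-13 ≈ 3.3629

3.36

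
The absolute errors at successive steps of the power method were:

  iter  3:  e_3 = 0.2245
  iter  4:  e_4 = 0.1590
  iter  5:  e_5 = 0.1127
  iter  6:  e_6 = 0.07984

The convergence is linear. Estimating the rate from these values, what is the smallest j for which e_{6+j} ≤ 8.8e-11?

Rate ρ ≈ e_6/e_5 = 0.07984/0.1127 = 0.7084.
After j more steps, e_{6+j} ≈ 0.07984·ρ^j; need ρ^j ≤ 8.8e-11/0.07984 = 1.1022e-09.
j ≥ ln(1.1022e-09)/ln(0.7084) = -20.6260/-0.34475 = 59.829.
So 60 more iterations are needed.

60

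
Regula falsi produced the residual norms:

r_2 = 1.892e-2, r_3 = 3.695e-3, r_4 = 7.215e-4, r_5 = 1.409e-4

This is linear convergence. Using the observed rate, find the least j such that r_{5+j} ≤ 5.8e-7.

4

Rate ρ ≈ r_5/r_4 = 1.409e-4/7.215e-4 = 0.1953.
After j more steps, r_{5+j} ≈ 1.409e-4·ρ^j; need ρ^j ≤ 5.8e-7/1.409e-4 = 0.00411639.
j ≥ ln(0.00411639)/ln(0.1953) = -5.4928/-1.63322 = 3.363.
So 4 more iterations are needed.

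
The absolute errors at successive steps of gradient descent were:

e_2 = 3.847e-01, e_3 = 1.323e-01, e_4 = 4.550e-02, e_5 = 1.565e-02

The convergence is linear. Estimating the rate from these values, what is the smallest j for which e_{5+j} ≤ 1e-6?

10

Rate ρ ≈ e_5/e_4 = 1.565e-02/4.550e-02 = 0.3440.
After j more steps, e_{5+j} ≈ 1.565e-02·ρ^j; need ρ^j ≤ 1e-6/1.565e-02 = 6.38978e-05.
j ≥ ln(6.38978e-05)/ln(0.3440) = -9.6582/-1.06711 = 9.051.
So 10 more iterations are needed.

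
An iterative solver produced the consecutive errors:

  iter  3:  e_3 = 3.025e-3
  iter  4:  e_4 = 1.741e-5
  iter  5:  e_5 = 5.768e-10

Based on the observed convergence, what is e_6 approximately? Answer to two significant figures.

6.3e-19

First estimate the order: p ≈ ln(e_5/e_4) / ln(e_4/e_3) = ln(5.768e-10/1.741e-5)/ln(1.741e-5/3.025e-3) = ln(3.31304e-05)/ln(0.00575537) ≈ 2.0000.
Then e_6 ≈ e_5·(e_5/e_4)^p = 5.768e-10·(3.31304e-05)^2.0000 = 5.768e-10·1.09762e-09 ≈ 6.331e-19.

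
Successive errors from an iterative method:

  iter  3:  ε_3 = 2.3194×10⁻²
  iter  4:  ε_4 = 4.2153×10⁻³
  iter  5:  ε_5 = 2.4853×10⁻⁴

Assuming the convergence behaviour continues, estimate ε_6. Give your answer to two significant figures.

First estimate the order: p ≈ ln(ε_5/ε_4) / ln(ε_4/ε_3) = ln(2.4853×10⁻⁴/4.2153×10⁻³)/ln(4.2153×10⁻³/2.3194×10⁻²) = ln(0.058959)/ln(0.181741) ≈ 1.6602.
Then ε_6 ≈ ε_5·(ε_5/ε_4)^p = 2.4853×10⁻⁴·(0.058959)^1.6602 = 2.4853×10⁻⁴·0.00909635 ≈ 2.261e-06.

2.3e-6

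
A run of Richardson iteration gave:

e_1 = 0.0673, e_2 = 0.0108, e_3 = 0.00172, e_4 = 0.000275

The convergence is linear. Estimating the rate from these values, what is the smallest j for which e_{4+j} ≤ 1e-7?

Rate ρ ≈ e_4/e_3 = 0.000275/0.00172 = 0.1599.
After j more steps, e_{4+j} ≈ 0.000275·ρ^j; need ρ^j ≤ 1e-7/0.000275 = 0.000363636.
j ≥ ln(0.000363636)/ln(0.1599) = -7.9194/-1.83321 = 4.320.
So 5 more iterations are needed.

5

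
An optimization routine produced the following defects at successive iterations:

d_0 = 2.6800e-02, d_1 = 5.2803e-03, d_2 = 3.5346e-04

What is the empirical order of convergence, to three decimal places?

1.665

p ≈ ln(d_2/d_1) / ln(d_1/d_0)
  = ln(3.5346e-04/5.2803e-03) / ln(5.2803e-03/2.6800e-02)
  = ln(0.0669394) / ln(0.197026)
  = -2.703968 / -1.624420 ≈ 1.664574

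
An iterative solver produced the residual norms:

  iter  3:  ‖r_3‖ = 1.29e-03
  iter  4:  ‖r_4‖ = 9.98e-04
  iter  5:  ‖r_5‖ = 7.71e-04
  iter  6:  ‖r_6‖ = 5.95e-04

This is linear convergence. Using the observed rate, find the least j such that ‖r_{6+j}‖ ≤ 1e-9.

52

Rate ρ ≈ ‖r_6‖/‖r_5‖ = 5.95e-04/7.71e-04 = 0.7717.
After j more steps, ‖r_{6+j}‖ ≈ 5.95e-04·ρ^j; need ρ^j ≤ 1e-9/5.95e-04 = 1.68067e-06.
j ≥ ln(1.68067e-06)/ln(0.7717) = -13.2963/-0.25916 = 51.305.
So 52 more iterations are needed.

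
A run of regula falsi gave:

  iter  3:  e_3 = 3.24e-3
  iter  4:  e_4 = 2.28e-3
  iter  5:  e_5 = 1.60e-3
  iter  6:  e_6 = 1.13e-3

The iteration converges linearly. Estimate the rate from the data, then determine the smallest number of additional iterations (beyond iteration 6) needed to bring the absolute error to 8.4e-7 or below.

Rate ρ ≈ e_6/e_5 = 1.13e-3/1.60e-3 = 0.7062.
After j more steps, e_{6+j} ≈ 1.13e-3·ρ^j; need ρ^j ≤ 8.4e-7/1.13e-3 = 0.000743363.
j ≥ ln(0.000743363)/ln(0.7062) = -7.2043/-0.34786 = 20.710.
So 21 more iterations are needed.

21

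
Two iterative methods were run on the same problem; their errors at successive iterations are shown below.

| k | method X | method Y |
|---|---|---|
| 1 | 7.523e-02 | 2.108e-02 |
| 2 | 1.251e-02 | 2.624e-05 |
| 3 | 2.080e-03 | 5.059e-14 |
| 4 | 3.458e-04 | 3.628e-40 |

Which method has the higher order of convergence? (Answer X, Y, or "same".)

Method X: p ≈ ln(3.458e-04/2.080e-03)/ln(2.080e-03/1.251e-02) ≈ 1.00.
Method Y: p ≈ ln(3.628e-40/5.059e-14)/ln(5.059e-14/2.624e-05) ≈ 3.00.
Method Y has the higher order (≈3.0 vs ≈1.0).

Y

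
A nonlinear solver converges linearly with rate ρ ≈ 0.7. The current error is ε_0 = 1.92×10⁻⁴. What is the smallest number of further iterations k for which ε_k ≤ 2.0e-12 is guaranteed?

After k steps, ε_k ≈ 1.92×10⁻⁴·0.7^k.
Need 0.7^k ≤ 2.0e-12/1.92×10⁻⁴ = 1.04167e-08.
k ≥ ln(1.04167e-08)/ln(0.7) = -18.3799/-0.35667 = 51.532.
Smallest integer k = 52.

52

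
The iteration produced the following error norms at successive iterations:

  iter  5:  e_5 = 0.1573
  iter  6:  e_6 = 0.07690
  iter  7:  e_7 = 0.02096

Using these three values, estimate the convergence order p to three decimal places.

1.816

p ≈ ln(e_7/e_6) / ln(e_6/e_5)
  = ln(0.02096/0.07690) / ln(0.07690/0.1573)
  = ln(0.272562) / ln(0.488875)
  = -1.299889 / -0.715648 ≈ 1.816380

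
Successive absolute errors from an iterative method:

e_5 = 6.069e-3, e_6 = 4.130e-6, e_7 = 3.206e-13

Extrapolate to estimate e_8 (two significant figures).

3.5e-29

First estimate the order: p ≈ ln(e_7/e_6) / ln(e_6/e_5) = ln(3.206e-13/4.130e-6)/ln(4.130e-6/6.069e-3) = ln(7.76271e-08)/ln(0.000680507) ≈ 2.2449.
Then e_8 ≈ e_7·(e_7/e_6)^p = 3.206e-13·(7.76271e-08)^2.2449 = 3.206e-13·1.09343e-16 ≈ 3.506e-29.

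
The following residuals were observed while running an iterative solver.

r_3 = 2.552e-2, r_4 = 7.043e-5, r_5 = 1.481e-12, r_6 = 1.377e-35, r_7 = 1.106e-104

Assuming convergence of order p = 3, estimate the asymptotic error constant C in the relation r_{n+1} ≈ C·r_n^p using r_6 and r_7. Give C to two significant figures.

C ≈ r_7 / r_6^3
  = 1.106e-104 / (1.377e-35)^3
  = 1.106e-104 / 2.61097e-105 ≈ 4.236

4.2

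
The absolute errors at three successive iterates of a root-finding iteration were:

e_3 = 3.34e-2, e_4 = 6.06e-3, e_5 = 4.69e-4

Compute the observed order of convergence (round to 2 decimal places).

p ≈ ln(e_5/e_4) / ln(e_4/e_3)
  = ln(4.69e-4/6.06e-3) / ln(6.06e-3/3.34e-2)
  = ln(0.0773927) / ln(0.181437)
  = -2.55886 / -1.70685 ≈ 1.49917

1.50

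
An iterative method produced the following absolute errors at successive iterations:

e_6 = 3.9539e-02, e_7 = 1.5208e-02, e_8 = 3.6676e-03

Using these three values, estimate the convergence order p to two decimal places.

p ≈ ln(e_8/e_7) / ln(e_7/e_6)
  = ln(3.6676e-03/1.5208e-02) / ln(1.5208e-02/3.9539e-02)
  = ln(0.241163) / ln(0.384633)
  = -1.42228 / -0.95547 ≈ 1.48857

1.49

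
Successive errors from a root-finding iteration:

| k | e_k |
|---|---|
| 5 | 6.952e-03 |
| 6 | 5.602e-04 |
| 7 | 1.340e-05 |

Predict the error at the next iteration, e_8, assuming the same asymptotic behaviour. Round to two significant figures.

First estimate the order: p ≈ ln(e_7/e_6) / ln(e_6/e_5) = ln(1.340e-05/5.602e-04)/ln(5.602e-04/6.952e-03) = ln(0.02392)/ln(0.0805811) ≈ 1.4823.
Then e_8 ≈ e_7·(e_7/e_6)^p = 1.340e-05·(0.02392)^1.4823 = 1.340e-05·0.00395219 ≈ 5.296e-08.

5.3e-8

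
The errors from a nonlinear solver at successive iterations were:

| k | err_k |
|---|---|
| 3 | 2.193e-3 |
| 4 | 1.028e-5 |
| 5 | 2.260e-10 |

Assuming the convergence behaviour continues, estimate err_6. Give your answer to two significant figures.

First estimate the order: p ≈ ln(err_5/err_4) / ln(err_4/err_3) = ln(2.260e-10/1.028e-5)/ln(1.028e-5/2.193e-3) = ln(2.19844e-05)/ln(0.00468764) ≈ 1.9999.
Then err_6 ≈ err_5·(err_5/err_4)^p = 2.260e-10·(2.19844e-05)^1.9999 = 2.260e-10·4.83832e-10 ≈ 1.093e-19.

1.1e-19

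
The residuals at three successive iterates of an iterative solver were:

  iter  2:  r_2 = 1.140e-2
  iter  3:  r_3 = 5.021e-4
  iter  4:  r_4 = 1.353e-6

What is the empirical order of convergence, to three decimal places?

1.895

p ≈ ln(r_4/r_3) / ln(r_3/r_2)
  = ln(1.353e-6/5.021e-4) / ln(5.021e-4/1.140e-2)
  = ln(0.00269468) / ln(0.0440439)
  = -5.916476 / -3.122568 ≈ 1.894747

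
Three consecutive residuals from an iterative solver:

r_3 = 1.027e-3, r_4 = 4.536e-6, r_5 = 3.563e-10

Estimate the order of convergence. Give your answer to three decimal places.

1.743

p ≈ ln(r_5/r_4) / ln(r_4/r_3)
  = ln(3.563e-10/4.536e-6) / ln(4.536e-6/1.027e-3)
  = ln(7.85494e-05) / ln(0.00441675)
  = -9.451783 / -5.422351 ≈ 1.743115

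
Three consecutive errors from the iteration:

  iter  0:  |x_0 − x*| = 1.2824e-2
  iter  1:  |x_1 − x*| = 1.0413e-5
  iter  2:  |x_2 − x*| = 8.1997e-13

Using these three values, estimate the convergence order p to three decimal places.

2.299

p ≈ ln(|x_2 − x*|/|x_1 − x*|) / ln(|x_1 − x*|/|x_0 − x*|)
  = ln(8.1997e-13/1.0413e-5) / ln(1.0413e-5/1.2824e-2)
  = ln(7.87448e-08) / ln(0.000811993)
  = -16.357054 / -7.116019 ≈ 2.298624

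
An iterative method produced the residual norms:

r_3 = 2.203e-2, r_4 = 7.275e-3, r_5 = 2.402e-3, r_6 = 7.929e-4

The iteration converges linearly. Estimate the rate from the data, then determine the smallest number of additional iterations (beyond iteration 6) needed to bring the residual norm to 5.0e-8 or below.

9

Rate ρ ≈ r_6/r_5 = 7.929e-4/2.402e-3 = 0.3301.
After j more steps, r_{6+j} ≈ 7.929e-4·ρ^j; need ρ^j ≤ 5.0e-8/7.929e-4 = 6.30597e-05.
j ≥ ln(6.30597e-05)/ln(0.3301) = -9.6714/-1.10836 = 8.726.
So 9 more iterations are needed.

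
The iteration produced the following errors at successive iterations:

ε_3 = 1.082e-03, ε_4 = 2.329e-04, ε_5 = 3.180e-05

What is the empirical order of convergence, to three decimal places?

p ≈ ln(ε_5/ε_4) / ln(ε_4/ε_3)
  = ln(3.180e-05/2.329e-04) / ln(2.329e-04/1.082e-03)
  = ln(0.136539) / ln(0.21525)
  = -1.991145 / -1.535955 ≈ 1.296356

1.296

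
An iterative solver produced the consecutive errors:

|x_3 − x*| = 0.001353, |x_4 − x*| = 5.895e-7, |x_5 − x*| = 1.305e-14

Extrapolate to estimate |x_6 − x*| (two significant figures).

First estimate the order: p ≈ ln(|x_5 − x*|/|x_4 − x*|) / ln(|x_4 − x*|/|x_3 − x*|) = ln(1.305e-14/5.895e-7)/ln(5.895e-7/0.001353) = ln(2.21374e-08)/ln(0.000435698) ≈ 2.2777.
Then |x_6 − x*| ≈ |x_5 − x*|·(|x_5 − x*|/|x_4 − x*|)^p = 1.305e-14·(2.21374e-08)^2.2777 = 1.305e-14·3.66855e-18 ≈ 4.787e-32.

4.8e-32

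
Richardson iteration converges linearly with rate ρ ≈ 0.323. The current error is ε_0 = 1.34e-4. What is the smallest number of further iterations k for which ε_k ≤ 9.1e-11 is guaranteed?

After k steps, ε_k ≈ 1.34e-4·0.323^k.
Need 0.323^k ≤ 9.1e-11/1.34e-4 = 6.79104e-07.
k ≥ ln(6.79104e-07)/ln(0.323) = -14.2025/-1.13010 = 12.567.
Smallest integer k = 13.

13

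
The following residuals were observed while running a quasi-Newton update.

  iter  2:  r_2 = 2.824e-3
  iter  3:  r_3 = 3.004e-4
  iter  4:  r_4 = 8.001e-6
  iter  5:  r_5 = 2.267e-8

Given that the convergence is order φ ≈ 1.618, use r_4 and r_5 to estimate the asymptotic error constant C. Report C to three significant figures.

4.00

C ≈ r_5 / r_4^1.618
  = 2.267e-8 / (8.001e-6)^1.618
  = 2.267e-8 / 5.66614e-09 ≈ 4.001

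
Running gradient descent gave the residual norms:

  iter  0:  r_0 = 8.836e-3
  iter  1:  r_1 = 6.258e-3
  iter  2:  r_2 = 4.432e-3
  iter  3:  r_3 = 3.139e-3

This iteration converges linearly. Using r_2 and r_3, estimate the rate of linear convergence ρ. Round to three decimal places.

ρ ≈ r_3/r_2 = 3.139e-3/4.432e-3 = 0.70826

0.708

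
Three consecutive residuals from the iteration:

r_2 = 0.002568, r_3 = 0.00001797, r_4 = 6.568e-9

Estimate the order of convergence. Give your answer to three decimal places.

1.595

p ≈ ln(r_4/r_3) / ln(r_3/r_2)
  = ln(6.568e-9/0.00001797) / ln(0.00001797/0.002568)
  = ln(0.000365498) / ln(0.00699766)
  = -7.914250 / -4.962179 ≈ 1.594914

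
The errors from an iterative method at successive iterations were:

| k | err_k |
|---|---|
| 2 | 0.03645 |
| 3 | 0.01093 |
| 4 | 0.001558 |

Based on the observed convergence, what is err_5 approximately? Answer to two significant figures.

First estimate the order: p ≈ ln(err_4/err_3) / ln(err_3/err_2) = ln(0.001558/0.01093)/ln(0.01093/0.03645) = ln(0.142543)/ln(0.299863) ≈ 1.6175.
Then err_5 ≈ err_4·(err_4/err_3)^p = 0.001558·(0.142543)^1.6175 = 0.001558·0.0428063 ≈ 6.669e-05.

6.7e-5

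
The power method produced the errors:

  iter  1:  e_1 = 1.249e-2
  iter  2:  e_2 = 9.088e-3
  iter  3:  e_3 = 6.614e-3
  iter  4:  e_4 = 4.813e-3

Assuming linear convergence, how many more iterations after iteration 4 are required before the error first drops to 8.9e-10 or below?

49

Rate ρ ≈ e_4/e_3 = 4.813e-3/6.614e-3 = 0.7277.
After j more steps, e_{4+j} ≈ 4.813e-3·ρ^j; need ρ^j ≤ 8.9e-10/4.813e-3 = 1.84916e-07.
j ≥ ln(1.84916e-07)/ln(0.7277) = -15.5034/-0.31787 = 48.773.
So 49 more iterations are needed.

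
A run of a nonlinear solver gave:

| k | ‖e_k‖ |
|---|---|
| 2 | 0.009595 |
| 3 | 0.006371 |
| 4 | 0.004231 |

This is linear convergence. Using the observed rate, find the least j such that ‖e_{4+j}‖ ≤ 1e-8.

32

Rate ρ ≈ ‖e_4‖/‖e_3‖ = 0.004231/0.006371 = 0.6641.
After j more steps, ‖e_{4+j}‖ ≈ 0.004231·ρ^j; need ρ^j ≤ 1e-8/0.004231 = 2.36351e-06.
j ≥ ln(2.36351e-06)/ln(0.6641) = -12.9554/-0.40932 = 31.651.
So 32 more iterations are needed.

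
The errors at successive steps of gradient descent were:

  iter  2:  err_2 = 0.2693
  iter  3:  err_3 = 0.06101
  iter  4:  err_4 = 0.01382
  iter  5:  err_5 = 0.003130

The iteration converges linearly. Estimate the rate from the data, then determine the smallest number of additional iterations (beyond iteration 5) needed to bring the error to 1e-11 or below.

14

Rate ρ ≈ err_5/err_4 = 0.003130/0.01382 = 0.2265.
After j more steps, err_{5+j} ≈ 0.003130·ρ^j; need ρ^j ≤ 1e-11/0.003130 = 3.19489e-09.
j ≥ ln(3.19489e-09)/ln(0.2265) = -19.5617/-1.48501 = 13.173.
So 14 more iterations are needed.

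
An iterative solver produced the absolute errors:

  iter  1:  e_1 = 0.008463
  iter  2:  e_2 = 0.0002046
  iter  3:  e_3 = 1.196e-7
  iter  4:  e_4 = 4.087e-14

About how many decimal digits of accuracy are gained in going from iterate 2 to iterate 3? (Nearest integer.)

Digits gained ≈ log₁₀(e_2/e_3) = log₁₀(0.0002046/1.196e-7) = log₁₀(1710.7) ≈ 3.233.

3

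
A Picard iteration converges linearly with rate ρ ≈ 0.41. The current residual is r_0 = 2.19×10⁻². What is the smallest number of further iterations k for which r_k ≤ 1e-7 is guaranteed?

14

After k steps, r_k ≈ 2.19×10⁻²·0.41^k.
Need 0.41^k ≤ 1e-7/2.19×10⁻² = 4.56621e-06.
k ≥ ln(4.56621e-06)/ln(0.41) = -12.2968/-0.89160 = 13.792.
Smallest integer k = 14.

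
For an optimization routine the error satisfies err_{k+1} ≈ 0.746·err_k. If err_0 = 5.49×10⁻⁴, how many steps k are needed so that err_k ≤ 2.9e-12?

66

After k steps, err_k ≈ 5.49×10⁻⁴·0.746^k.
Need 0.746^k ≤ 2.9e-12/5.49×10⁻⁴ = 5.28233e-09.
k ≥ ln(5.28233e-09)/ln(0.746) = -19.0589/-0.29303 = 65.041.
Smallest integer k = 66.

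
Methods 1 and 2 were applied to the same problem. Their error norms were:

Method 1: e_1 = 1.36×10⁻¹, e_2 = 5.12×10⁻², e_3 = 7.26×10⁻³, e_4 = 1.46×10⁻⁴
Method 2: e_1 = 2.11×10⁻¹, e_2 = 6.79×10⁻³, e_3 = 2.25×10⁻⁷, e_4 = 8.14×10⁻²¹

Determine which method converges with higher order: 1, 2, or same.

Method 1: p ≈ ln(1.46×10⁻⁴/7.26×10⁻³)/ln(7.26×10⁻³/5.12×10⁻²) ≈ 2.00.
Method 2: p ≈ ln(8.14×10⁻²¹/2.25×10⁻⁷)/ln(2.25×10⁻⁷/6.79×10⁻³) ≈ 3.00.
Method 2 has the higher order (≈3.0 vs ≈2.0).

2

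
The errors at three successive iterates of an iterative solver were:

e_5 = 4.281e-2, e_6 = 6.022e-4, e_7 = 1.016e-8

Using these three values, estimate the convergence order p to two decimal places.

p ≈ ln(e_7/e_6) / ln(e_6/e_5)
  = ln(1.016e-8/6.022e-4) / ln(6.022e-4/4.281e-2)
  = ln(1.68715e-05) / ln(0.0140668)
  = -10.98988 / -4.26394 ≈ 2.57740

2.58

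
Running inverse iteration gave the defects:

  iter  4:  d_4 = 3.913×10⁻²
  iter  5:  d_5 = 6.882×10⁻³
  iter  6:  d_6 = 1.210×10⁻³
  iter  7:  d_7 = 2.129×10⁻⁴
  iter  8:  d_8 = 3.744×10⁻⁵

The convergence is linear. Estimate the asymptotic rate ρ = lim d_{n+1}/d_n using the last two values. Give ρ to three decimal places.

0.176

ρ ≈ d_8/d_7 = 3.744×10⁻⁵/2.129×10⁻⁴ = 0.17586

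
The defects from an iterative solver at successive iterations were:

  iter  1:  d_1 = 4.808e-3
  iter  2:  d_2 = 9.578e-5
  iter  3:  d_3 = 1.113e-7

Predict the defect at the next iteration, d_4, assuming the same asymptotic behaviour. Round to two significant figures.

9.6e-13

First estimate the order: p ≈ ln(d_3/d_2) / ln(d_2/d_1) = ln(1.113e-7/9.578e-5)/ln(9.578e-5/4.808e-3) = ln(0.00116204)/ln(0.019921) ≈ 1.7256.
Then d_4 ≈ d_3·(d_3/d_2)^p = 1.113e-7·(0.00116204)^1.7256 = 1.113e-7·8.62473e-06 ≈ 9.599e-13.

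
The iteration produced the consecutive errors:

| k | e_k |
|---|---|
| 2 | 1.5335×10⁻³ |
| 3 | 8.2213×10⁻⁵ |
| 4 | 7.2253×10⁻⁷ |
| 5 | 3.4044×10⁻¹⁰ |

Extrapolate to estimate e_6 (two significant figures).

1.4e-15

First estimate the order: p ≈ ln(e_5/e_4) / ln(e_4/e_3) = ln(3.4044×10⁻¹⁰/7.2253×10⁻⁷)/ln(7.2253×10⁻⁷/8.2213×10⁻⁵) = ln(0.000471178)/ln(0.00878851) ≈ 1.6180.
Then e_6 ≈ e_5·(e_5/e_4)^p = 3.4044×10⁻¹⁰·(0.000471178)^1.6180 = 3.4044×10⁻¹⁰·4.14203e-06 ≈ 1.41e-15.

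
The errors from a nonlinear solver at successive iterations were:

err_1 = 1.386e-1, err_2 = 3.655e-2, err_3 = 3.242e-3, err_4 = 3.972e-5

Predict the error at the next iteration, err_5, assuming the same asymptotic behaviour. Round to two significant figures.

1.3e-8

First estimate the order: p ≈ ln(err_4/err_3) / ln(err_3/err_2) = ln(3.972e-5/3.242e-3)/ln(3.242e-3/3.655e-2) = ln(0.0122517)/ln(0.0887004) ≈ 1.8172.
Then err_5 ≈ err_4·(err_4/err_3)^p = 3.972e-5·(0.0122517)^1.8172 = 3.972e-5·0.000335637 ≈ 1.333e-08.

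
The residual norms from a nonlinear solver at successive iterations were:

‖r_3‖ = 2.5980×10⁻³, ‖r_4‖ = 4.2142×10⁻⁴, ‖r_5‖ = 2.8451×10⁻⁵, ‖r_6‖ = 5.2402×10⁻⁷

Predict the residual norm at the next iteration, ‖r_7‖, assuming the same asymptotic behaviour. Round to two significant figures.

1.4e-9

First estimate the order: p ≈ ln(‖r_6‖/‖r_5‖) / ln(‖r_5‖/‖r_4‖) = ln(5.2402×10⁻⁷/2.8451×10⁻⁵)/ln(2.8451×10⁻⁵/4.2142×10⁻⁴) = ln(0.0184183)/ln(0.0675122) ≈ 1.4819.
Then ‖r_7‖ ≈ ‖r_6‖·(‖r_6‖/‖r_5‖)^p = 5.2402×10⁻⁷·(0.0184183)^1.4819 = 5.2402×10⁻⁷·0.00268703 ≈ 1.408e-09.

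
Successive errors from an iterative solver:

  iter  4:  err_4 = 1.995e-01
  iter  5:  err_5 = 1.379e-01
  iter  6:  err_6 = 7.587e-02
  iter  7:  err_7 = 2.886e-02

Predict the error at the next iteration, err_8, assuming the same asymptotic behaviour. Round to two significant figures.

First estimate the order: p ≈ ln(err_7/err_6) / ln(err_6/err_5) = ln(2.886e-02/7.587e-02)/ln(7.587e-02/1.379e-01) = ln(0.380388)/ln(0.550181) ≈ 1.6177.
Then err_8 ≈ err_7·(err_7/err_6)^p = 2.886e-02·(0.380388)^1.6177 = 2.886e-02·0.209379 ≈ 0.006043.

6.0e-3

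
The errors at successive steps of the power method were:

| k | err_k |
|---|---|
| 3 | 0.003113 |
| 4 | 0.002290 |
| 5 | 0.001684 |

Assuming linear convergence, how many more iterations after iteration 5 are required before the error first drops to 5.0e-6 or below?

19

Rate ρ ≈ err_5/err_4 = 0.001684/0.002290 = 0.7354.
After j more steps, err_{5+j} ≈ 0.001684·ρ^j; need ρ^j ≤ 5.0e-6/0.001684 = 0.00296912.
j ≥ ln(0.00296912)/ln(0.7354) = -5.8195/-0.30734 = 18.935.
So 19 more iterations are needed.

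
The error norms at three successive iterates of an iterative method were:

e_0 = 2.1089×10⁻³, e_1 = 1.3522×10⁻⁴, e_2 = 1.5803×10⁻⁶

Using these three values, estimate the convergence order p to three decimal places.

1.620

p ≈ ln(e_2/e_1) / ln(e_1/e_0)
  = ln(1.5803×10⁻⁶/1.3522×10⁻⁴) / ln(1.3522×10⁻⁴/2.1089×10⁻³)
  = ln(0.0116869) / ln(0.0641187)
  = -4.449287 / -2.747019 ≈ 1.619678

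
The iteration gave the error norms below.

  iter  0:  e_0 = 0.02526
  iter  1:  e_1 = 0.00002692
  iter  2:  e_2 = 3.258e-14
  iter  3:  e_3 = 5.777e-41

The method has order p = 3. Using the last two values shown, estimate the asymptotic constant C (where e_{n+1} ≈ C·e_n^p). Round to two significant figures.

C ≈ e_3 / e_2^3
  = 5.777e-41 / (3.258e-14)^3
  = 5.777e-41 / 3.45822e-41 ≈ 1.6705

1.7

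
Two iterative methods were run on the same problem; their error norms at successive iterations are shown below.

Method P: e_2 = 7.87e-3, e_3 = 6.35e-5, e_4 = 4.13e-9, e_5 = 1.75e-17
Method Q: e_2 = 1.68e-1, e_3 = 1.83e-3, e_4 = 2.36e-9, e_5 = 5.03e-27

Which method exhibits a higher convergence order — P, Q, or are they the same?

Method P: p ≈ ln(1.75e-17/4.13e-9)/ln(4.13e-9/6.35e-5) ≈ 2.00.
Method Q: p ≈ ln(5.03e-27/2.36e-9)/ln(2.36e-9/1.83e-3) ≈ 3.00.
Method Q has the higher order (≈3.0 vs ≈2.0).

Q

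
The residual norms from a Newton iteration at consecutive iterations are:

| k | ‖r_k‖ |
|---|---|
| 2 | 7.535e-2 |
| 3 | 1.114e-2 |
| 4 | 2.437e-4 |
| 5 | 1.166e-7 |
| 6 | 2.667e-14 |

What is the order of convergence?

Consecutive ratios: ‖r_6‖/‖r_5‖ = 2.667e-14/1.166e-7 = 2.28731e-07, ‖r_5‖/‖r_4‖ = 1.166e-7/2.437e-4 = 0.000478457.
p ≈ ln(2.28731e-07)/ln(0.000478457) = -15.2907/-7.6449 ≈ 2.00.
So the convergence is quadratic (order 2).

2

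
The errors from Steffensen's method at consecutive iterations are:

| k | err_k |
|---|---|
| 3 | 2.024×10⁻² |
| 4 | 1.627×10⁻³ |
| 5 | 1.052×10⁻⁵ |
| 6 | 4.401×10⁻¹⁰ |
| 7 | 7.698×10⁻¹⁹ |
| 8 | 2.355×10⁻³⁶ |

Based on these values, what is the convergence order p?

2

Consecutive ratios: err_8/err_7 = 2.355×10⁻³⁶/7.698×10⁻¹⁹ = 3.05924e-18, err_7/err_6 = 7.698×10⁻¹⁹/4.401×10⁻¹⁰ = 1.74915e-09.
p ≈ ln(3.05924e-18)/ln(1.74915e-09) = -40.3284/-20.1641 ≈ 2.00.
So the convergence is quadratic (order 2).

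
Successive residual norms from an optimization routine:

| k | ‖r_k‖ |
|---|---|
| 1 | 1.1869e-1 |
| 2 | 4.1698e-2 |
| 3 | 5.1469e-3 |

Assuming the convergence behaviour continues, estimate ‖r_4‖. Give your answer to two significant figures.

7.8e-5

First estimate the order: p ≈ ln(‖r_3‖/‖r_2‖) / ln(‖r_2‖/‖r_1‖) = ln(5.1469e-3/4.1698e-2)/ln(4.1698e-2/1.1869e-1) = ln(0.123433)/ln(0.351319) ≈ 1.9999.
Then ‖r_4‖ ≈ ‖r_3‖·(‖r_3‖/‖r_2‖)^p = 5.1469e-3·(0.123433)^1.9999 = 5.1469e-3·0.0152389 ≈ 7.843e-05.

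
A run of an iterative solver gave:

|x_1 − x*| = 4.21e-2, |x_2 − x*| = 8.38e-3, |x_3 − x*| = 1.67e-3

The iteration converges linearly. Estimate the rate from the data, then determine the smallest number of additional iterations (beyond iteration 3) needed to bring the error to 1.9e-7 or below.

Rate ρ ≈ |x_3 − x*|/|x_2 − x*| = 1.67e-3/8.38e-3 = 0.1993.
After j more steps, |x_{3+j} − x*| ≈ 1.67e-3·ρ^j; need ρ^j ≤ 1.9e-7/1.67e-3 = 0.000113772.
j ≥ ln(0.000113772)/ln(0.1993) = -9.0813/-1.61294 = 5.630.
So 6 more iterations are needed.

6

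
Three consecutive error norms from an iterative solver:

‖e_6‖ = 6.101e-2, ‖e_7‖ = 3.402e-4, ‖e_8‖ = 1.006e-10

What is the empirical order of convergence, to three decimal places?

2.897

p ≈ ln(‖e_8‖/‖e_7‖) / ln(‖e_7‖/‖e_6‖)
  = ln(1.006e-10/3.402e-4) / ln(3.402e-4/6.101e-2)
  = ln(2.95708e-07) / ln(0.00557614)
  = -15.033893 / -5.189258 ≈ 2.897118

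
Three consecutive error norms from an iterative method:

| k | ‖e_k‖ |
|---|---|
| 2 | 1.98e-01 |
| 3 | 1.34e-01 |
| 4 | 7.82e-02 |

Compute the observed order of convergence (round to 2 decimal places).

p ≈ ln(‖e_4‖/‖e_3‖) / ln(‖e_3‖/‖e_2‖)
  = ln(7.82e-02/1.34e-01) / ln(1.34e-01/1.98e-01)
  = ln(0.583582) / ln(0.676768)
  = -0.53857 / -0.39043 ≈ 1.37943

1.38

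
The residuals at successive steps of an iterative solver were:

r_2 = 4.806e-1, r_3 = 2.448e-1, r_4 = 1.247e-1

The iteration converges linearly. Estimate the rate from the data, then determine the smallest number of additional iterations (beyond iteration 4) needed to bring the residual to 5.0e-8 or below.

Rate ρ ≈ r_4/r_3 = 1.247e-1/2.448e-1 = 0.5094.
After j more steps, r_{4+j} ≈ 1.247e-1·ρ^j; need ρ^j ≤ 5.0e-8/1.247e-1 = 4.00962e-07.
j ≥ ln(4.00962e-07)/ln(0.5094) = -14.7294/-0.67452 = 21.837.
So 22 more iterations are needed.

22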